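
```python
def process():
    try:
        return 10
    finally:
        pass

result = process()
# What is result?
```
10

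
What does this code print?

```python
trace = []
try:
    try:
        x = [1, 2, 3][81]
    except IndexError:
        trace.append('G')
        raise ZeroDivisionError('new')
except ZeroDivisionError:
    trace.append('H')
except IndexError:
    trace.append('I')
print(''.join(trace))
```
GH

New ZeroDivisionError raised, caught by outer ZeroDivisionError handler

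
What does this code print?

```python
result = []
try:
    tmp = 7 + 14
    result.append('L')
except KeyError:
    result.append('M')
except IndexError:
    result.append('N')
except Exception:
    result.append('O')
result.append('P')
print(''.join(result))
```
LP

No exception, try block completes normally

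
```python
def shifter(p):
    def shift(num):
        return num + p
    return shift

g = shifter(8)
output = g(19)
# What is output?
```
27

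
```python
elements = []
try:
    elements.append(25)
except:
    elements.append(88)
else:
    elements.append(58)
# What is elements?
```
[25, 58]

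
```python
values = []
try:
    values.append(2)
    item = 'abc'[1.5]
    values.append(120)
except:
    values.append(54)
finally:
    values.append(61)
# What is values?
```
[2, 54, 61]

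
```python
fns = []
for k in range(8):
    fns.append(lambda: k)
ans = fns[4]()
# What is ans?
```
7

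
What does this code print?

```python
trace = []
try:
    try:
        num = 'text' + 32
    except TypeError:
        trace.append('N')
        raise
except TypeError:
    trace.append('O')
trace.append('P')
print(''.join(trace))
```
NOP

raise without argument re-raises current exception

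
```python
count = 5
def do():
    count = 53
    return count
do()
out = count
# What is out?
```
5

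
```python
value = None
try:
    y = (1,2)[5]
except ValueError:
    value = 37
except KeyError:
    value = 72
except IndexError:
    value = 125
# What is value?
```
125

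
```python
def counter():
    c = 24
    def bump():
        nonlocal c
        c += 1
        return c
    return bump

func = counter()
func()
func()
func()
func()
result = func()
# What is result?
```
29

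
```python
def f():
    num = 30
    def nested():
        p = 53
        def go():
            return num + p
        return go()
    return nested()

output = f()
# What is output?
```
83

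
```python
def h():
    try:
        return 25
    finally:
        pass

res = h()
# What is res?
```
25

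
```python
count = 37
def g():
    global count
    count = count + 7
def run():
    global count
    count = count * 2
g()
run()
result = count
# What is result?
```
88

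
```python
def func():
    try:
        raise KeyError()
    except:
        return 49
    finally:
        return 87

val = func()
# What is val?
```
87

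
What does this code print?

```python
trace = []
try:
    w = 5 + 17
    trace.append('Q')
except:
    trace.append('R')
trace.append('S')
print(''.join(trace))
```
QS

No exception, try block completes normally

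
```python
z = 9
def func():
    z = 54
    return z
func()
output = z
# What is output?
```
9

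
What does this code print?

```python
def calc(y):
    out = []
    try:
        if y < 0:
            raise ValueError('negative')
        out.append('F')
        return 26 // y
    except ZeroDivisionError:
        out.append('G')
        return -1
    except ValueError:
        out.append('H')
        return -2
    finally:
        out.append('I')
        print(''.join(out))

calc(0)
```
FGI

y=0 causes ZeroDivisionError, caught, finally prints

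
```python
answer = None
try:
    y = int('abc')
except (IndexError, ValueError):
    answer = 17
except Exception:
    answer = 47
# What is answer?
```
17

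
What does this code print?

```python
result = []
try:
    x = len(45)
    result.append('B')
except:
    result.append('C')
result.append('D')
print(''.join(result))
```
CD

Exception raised in try, caught by bare except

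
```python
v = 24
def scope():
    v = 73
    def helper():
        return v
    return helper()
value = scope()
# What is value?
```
73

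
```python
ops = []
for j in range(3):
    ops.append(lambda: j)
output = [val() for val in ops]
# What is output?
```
[2, 2, 2]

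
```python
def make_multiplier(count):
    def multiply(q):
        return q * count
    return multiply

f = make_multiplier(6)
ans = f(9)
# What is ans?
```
54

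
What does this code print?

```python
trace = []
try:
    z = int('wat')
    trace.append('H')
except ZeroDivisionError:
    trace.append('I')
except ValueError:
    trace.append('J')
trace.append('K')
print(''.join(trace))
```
JK

ValueError is caught by its specific handler, not ZeroDivisionError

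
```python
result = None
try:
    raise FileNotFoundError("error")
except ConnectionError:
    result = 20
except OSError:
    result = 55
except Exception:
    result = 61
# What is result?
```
55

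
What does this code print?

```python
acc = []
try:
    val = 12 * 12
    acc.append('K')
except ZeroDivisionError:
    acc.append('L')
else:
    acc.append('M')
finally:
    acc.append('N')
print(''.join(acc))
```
KMN

else runs before finally when no exception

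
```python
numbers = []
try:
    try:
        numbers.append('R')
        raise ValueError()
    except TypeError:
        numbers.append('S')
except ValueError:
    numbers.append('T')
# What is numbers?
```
['R', 'T']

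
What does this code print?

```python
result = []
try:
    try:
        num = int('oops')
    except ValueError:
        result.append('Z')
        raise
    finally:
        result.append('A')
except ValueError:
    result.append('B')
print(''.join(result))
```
ZAB

finally runs before re-raised exception propagates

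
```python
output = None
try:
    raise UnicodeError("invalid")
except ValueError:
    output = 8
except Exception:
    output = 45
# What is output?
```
8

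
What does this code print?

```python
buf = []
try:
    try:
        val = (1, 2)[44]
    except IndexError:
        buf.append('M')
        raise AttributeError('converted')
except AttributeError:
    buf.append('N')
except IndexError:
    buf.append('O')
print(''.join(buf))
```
MN

New AttributeError raised, caught by outer AttributeError handler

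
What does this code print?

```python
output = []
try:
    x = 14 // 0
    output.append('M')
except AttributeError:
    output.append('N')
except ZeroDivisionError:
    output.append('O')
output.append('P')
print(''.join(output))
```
OP

ZeroDivisionError is caught by its specific handler, not AttributeError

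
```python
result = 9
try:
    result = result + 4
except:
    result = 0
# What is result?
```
13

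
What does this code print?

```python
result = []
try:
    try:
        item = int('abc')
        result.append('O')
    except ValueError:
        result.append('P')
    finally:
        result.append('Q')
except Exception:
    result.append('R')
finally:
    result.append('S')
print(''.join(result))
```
PQS

Both finally blocks run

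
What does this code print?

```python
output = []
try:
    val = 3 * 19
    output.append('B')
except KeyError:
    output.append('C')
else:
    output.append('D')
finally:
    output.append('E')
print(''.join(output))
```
BDE

else runs before finally when no exception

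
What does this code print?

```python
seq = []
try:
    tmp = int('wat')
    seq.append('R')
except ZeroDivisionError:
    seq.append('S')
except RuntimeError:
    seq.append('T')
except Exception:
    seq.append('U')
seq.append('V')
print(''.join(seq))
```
UV

ValueError not specifically caught, falls to Exception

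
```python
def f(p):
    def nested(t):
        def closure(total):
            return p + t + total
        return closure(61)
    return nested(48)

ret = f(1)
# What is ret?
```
110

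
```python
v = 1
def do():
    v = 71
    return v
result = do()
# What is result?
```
71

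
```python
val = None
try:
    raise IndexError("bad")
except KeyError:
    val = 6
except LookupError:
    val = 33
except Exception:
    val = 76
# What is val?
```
33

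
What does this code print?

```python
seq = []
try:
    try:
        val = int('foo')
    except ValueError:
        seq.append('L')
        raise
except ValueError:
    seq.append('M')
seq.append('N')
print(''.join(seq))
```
LMN

raise without argument re-raises current exception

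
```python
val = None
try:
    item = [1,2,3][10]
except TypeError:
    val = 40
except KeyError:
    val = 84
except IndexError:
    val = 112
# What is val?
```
112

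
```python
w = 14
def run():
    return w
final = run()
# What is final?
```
14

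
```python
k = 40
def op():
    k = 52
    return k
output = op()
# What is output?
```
52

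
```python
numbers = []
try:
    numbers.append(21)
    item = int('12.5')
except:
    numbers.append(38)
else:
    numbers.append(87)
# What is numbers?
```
[21, 38]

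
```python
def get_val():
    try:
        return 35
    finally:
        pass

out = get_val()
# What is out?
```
35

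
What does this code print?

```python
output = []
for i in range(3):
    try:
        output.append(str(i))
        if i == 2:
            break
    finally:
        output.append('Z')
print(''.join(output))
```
0Z1Z2Z

finally runs even when breaking out of loop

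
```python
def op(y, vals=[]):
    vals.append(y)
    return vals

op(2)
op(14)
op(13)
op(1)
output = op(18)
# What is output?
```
[2, 14, 13, 1, 18]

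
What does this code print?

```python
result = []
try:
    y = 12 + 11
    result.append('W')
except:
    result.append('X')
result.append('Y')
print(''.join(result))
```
WY

No exception, try block completes normally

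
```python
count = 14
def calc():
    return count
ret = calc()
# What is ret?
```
14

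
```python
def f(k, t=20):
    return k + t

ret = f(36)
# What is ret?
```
56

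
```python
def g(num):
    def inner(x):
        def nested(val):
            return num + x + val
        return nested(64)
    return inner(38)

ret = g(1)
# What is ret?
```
103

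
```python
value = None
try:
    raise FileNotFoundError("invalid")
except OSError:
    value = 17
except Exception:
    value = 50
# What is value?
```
17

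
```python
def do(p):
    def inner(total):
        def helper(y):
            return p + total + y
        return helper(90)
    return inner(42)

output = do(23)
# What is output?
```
155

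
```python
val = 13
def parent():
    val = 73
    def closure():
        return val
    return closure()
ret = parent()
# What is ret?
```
73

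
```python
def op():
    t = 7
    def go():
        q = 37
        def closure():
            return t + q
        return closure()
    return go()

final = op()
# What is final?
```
44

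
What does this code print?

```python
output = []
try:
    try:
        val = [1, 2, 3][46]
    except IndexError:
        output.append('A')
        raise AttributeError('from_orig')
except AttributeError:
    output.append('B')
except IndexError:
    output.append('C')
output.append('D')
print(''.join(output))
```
ABD

AttributeError raised and caught, original IndexError not re-raised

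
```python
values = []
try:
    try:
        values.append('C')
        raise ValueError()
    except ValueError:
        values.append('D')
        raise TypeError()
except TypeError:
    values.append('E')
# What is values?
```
['C', 'D', 'E']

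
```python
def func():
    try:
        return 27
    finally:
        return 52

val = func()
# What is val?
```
52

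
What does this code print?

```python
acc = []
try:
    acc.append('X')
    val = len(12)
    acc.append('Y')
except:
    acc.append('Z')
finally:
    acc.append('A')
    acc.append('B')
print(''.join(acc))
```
XZAB

Code before exception runs, then except, then all of finally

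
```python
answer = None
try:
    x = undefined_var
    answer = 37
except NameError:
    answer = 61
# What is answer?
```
61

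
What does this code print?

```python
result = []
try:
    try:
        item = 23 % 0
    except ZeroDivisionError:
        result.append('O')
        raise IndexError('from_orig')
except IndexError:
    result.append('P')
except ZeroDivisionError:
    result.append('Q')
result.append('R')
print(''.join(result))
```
OPR

IndexError raised and caught, original ZeroDivisionError not re-raised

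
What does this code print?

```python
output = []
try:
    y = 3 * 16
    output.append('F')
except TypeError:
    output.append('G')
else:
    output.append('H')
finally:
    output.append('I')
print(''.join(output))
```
FHI

else runs before finally when no exception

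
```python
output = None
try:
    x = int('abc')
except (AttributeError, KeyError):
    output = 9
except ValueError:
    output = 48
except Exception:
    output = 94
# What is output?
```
48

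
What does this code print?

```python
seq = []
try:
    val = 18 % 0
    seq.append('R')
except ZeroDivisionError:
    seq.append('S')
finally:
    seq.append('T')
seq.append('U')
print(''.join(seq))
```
STU

finally always runs, even after exception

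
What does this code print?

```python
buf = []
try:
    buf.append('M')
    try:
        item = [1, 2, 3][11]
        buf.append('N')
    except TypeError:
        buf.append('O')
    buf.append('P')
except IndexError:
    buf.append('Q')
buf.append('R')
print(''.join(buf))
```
MQR

Inner handler doesn't match, propagates to outer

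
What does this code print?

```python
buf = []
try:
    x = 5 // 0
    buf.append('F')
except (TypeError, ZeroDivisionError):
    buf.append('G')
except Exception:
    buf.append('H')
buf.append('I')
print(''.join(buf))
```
GI

ZeroDivisionError matches tuple containing it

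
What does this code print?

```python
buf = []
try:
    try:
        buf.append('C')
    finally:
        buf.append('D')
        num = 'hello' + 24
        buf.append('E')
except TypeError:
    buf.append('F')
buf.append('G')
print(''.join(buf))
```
CDFG

Exception in inner finally caught by outer except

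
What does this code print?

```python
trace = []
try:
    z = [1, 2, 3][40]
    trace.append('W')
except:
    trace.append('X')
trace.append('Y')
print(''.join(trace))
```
XY

Exception raised in try, caught by bare except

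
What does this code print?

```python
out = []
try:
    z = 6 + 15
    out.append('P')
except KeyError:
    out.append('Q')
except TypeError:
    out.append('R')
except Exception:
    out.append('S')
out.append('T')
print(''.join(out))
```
PT

No exception, try block completes normally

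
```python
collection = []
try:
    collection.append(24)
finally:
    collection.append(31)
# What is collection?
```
[24, 31]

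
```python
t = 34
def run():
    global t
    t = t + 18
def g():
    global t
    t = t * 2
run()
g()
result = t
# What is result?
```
104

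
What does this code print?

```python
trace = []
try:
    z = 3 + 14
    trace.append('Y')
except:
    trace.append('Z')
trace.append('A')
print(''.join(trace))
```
YA

No exception, try block completes normally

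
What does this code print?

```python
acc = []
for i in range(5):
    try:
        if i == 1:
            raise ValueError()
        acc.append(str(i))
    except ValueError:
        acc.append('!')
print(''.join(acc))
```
0!234

Exception on i=1 caught, loop continues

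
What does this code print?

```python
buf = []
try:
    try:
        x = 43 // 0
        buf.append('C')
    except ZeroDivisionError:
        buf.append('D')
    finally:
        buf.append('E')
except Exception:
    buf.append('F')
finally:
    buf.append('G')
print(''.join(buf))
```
DEG

Both finally blocks run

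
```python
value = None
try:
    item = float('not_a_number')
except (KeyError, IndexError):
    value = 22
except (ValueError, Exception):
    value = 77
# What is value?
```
77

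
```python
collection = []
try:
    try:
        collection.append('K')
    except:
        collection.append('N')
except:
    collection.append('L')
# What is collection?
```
['K']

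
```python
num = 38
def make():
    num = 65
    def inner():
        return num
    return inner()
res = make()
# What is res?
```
65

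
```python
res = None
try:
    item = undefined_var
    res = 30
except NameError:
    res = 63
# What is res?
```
63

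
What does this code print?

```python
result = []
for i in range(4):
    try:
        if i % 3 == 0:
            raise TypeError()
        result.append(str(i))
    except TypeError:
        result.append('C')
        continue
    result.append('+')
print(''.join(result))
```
C1+2+C

continue in except skips rest of loop body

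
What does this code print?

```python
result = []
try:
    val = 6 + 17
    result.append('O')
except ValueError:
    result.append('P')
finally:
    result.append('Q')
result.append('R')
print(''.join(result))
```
OQR

finally runs after normal execution too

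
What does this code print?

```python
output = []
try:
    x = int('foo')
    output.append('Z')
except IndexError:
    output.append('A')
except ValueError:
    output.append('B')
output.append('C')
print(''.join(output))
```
BC

ValueError is caught by its specific handler, not IndexError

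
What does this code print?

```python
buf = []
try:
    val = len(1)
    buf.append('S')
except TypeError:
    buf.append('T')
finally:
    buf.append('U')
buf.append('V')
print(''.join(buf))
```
TUV

finally always runs, even after exception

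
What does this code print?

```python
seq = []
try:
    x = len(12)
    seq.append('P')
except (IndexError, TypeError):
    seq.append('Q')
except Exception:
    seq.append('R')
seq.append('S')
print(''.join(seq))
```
QS

TypeError matches tuple containing it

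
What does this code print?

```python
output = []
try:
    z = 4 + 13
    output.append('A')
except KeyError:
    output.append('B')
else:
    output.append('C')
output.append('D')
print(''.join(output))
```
ACD

else block runs when no exception occurs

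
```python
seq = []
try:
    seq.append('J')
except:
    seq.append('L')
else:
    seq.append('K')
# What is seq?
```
['J', 'K']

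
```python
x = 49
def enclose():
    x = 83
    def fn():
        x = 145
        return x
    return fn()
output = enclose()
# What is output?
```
145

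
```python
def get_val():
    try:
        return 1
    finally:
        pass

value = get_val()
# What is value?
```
1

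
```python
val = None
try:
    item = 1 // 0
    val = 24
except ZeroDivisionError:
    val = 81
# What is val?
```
81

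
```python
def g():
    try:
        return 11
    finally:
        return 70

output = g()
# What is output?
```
70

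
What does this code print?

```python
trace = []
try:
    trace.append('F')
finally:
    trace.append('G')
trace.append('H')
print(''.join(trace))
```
FGH

try/finally without except, no exception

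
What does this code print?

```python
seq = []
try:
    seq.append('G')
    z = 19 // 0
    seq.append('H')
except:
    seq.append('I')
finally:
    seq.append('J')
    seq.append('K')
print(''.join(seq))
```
GIJK

Code before exception runs, then except, then all of finally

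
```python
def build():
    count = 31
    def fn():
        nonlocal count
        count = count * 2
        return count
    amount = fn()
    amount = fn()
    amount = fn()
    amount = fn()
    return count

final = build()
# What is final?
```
496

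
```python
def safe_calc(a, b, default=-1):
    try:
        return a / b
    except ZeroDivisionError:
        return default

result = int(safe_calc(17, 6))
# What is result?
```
2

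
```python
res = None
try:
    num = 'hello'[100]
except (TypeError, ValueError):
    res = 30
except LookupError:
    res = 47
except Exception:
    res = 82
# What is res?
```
47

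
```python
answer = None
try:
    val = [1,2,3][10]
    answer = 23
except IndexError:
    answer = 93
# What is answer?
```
93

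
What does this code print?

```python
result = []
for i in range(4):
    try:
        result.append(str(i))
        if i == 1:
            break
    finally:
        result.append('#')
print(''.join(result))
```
0#1#

finally runs even when breaking out of loop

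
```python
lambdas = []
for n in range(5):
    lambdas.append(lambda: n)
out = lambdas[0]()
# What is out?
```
4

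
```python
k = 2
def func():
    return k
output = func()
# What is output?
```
2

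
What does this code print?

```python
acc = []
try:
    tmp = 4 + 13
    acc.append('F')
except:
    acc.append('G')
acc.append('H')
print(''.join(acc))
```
FH

No exception, try block completes normally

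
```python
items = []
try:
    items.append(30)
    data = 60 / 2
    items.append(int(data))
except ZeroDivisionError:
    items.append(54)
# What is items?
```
[30, 30]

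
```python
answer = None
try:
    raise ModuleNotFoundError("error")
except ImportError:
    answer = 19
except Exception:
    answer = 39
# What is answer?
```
19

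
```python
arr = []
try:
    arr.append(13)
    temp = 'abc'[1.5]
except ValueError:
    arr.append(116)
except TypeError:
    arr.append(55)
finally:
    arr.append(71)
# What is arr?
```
[13, 55, 71]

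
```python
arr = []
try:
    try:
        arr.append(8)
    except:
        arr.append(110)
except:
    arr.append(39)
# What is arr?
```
[8]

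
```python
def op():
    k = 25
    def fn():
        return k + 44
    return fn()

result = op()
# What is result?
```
69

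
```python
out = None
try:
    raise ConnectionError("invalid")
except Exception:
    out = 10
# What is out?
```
10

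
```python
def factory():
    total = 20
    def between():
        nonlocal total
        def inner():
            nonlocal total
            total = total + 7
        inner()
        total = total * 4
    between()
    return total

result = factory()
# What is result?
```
108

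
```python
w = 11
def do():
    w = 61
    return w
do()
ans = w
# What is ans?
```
11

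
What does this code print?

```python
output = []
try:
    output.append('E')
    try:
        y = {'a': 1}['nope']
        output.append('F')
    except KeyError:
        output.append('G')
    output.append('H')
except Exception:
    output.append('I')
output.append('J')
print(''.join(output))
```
EGHJ

Inner exception caught by inner handler, outer continues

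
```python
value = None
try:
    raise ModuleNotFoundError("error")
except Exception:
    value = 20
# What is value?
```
20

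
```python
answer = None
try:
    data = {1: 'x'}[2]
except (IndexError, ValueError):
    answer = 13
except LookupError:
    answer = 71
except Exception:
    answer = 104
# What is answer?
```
71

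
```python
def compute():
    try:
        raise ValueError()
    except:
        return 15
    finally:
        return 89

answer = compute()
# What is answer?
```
89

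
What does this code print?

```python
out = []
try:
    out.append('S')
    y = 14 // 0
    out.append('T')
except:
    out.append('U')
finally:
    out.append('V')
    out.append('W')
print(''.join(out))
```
SUVW

Code before exception runs, then except, then all of finally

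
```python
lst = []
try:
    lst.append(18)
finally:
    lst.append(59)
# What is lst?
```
[18, 59]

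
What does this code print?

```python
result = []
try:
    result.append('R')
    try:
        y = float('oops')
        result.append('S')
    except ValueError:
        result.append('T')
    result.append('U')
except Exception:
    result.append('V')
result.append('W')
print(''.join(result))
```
RTUW

Inner exception caught by inner handler, outer continues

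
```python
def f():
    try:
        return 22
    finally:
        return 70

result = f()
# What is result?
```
70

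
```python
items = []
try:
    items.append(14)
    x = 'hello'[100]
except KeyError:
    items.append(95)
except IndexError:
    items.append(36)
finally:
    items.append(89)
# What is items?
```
[14, 36, 89]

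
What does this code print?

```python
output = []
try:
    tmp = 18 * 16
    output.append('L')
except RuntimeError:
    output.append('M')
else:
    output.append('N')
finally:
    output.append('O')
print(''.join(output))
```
LNO

else runs before finally when no exception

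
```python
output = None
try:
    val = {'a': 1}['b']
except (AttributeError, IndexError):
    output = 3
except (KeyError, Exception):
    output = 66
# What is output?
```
66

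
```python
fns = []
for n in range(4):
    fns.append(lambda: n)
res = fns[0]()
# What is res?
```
3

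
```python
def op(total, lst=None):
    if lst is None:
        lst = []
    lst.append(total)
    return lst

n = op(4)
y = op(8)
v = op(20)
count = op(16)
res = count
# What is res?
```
[16]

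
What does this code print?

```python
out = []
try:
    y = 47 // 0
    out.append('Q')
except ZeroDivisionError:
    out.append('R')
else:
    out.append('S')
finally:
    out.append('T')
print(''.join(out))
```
RT

Exception: except runs, else skipped, finally runs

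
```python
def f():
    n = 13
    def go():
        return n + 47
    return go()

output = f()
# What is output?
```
60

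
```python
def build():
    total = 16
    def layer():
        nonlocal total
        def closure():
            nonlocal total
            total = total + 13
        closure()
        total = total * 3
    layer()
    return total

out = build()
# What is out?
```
87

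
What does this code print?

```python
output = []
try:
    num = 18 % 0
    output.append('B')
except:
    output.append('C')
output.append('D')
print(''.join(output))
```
CD

Exception raised in try, caught by bare except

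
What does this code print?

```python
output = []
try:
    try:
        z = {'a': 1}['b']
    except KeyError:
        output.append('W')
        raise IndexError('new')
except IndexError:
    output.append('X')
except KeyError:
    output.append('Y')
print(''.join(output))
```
WX

New IndexError raised, caught by outer IndexError handler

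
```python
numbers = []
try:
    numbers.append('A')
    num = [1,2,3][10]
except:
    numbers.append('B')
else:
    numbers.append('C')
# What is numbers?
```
['A', 'B']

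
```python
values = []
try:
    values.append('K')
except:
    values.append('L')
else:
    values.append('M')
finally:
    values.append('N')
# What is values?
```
['K', 'M', 'N']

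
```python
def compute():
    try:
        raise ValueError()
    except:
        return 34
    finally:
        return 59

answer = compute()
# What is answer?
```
59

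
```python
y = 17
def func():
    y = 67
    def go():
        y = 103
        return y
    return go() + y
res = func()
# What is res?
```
170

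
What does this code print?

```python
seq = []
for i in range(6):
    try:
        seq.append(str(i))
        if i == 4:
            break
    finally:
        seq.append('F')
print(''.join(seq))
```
0F1F2F3F4F

finally runs even when breaking out of loop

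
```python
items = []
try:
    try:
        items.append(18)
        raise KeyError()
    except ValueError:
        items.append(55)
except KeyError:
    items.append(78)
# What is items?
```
[18, 78]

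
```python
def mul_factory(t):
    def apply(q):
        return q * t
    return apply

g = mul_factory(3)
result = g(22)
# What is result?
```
66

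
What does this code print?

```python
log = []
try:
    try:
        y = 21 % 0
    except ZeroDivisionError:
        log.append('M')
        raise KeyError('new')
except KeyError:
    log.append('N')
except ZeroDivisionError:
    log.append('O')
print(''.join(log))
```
MN

New KeyError raised, caught by outer KeyError handler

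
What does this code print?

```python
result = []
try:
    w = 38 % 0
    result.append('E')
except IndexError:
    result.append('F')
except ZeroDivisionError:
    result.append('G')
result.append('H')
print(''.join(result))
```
GH

ZeroDivisionError is caught by its specific handler, not IndexError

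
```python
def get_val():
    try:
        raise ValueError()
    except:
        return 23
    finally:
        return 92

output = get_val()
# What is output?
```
92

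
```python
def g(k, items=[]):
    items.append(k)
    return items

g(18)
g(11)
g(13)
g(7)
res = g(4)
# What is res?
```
[18, 11, 13, 7, 4]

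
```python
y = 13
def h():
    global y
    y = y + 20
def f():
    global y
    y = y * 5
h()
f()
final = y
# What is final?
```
165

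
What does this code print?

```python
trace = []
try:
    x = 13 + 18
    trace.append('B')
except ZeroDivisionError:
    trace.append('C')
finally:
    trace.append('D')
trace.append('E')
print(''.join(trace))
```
BDE

finally runs after normal execution too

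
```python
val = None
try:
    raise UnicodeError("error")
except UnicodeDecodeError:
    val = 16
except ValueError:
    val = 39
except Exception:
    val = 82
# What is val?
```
39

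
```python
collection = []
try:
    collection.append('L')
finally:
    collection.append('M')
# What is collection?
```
['L', 'M']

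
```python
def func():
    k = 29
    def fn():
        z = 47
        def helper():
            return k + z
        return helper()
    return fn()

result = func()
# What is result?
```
76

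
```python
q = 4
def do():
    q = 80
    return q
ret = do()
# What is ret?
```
80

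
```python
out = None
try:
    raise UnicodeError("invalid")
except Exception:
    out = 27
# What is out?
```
27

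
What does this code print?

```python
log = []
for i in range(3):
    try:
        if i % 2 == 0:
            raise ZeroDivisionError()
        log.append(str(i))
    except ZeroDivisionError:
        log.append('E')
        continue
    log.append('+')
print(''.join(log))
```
E1+E

continue in except skips rest of loop body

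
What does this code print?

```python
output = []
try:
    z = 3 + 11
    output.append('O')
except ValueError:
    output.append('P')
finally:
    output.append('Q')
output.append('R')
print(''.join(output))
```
OQR

finally runs after normal execution too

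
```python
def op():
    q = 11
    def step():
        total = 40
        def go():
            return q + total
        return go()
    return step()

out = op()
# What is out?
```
51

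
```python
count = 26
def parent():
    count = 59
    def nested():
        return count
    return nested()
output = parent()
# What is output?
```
59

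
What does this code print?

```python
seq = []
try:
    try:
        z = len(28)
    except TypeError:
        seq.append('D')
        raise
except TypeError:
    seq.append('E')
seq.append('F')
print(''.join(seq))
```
DEF

raise without argument re-raises current exception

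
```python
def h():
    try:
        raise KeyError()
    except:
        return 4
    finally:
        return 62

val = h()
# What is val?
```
62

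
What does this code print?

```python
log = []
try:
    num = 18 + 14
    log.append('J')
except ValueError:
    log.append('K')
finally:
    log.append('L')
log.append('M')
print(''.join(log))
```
JLM

finally runs after normal execution too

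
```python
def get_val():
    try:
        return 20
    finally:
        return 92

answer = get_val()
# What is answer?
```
92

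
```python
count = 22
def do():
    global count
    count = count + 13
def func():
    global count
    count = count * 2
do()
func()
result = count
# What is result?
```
70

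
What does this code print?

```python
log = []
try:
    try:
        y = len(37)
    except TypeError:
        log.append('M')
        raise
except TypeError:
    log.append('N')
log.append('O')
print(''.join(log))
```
MNO

raise without argument re-raises current exception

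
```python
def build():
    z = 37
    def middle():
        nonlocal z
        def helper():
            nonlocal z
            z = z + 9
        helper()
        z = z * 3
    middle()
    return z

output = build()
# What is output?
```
138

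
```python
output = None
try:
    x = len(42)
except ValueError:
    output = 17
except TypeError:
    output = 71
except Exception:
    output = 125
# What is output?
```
71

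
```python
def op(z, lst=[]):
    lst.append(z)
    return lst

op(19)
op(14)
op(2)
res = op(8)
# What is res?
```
[19, 14, 2, 8]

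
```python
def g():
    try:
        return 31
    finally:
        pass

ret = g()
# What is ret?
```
31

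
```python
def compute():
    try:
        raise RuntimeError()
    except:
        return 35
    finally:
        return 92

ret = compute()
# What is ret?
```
92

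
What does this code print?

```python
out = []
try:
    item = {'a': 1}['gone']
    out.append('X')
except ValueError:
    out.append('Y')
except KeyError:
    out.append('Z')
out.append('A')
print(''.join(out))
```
ZA

KeyError is caught by its specific handler, not ValueError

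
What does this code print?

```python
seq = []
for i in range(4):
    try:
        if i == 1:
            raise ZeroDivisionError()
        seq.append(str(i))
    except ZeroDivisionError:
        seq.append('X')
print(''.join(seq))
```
0X23

Exception on i=1 caught, loop continues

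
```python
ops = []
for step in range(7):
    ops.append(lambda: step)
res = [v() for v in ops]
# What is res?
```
[6, 6, 6, 6, 6, 6, 6]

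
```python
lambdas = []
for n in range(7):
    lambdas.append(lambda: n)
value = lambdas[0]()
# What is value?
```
6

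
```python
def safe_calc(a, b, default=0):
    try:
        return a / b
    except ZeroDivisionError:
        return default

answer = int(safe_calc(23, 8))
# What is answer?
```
2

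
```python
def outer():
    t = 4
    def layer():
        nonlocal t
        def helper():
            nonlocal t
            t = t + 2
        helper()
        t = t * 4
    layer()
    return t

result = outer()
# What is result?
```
24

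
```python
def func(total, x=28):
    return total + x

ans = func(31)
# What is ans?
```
59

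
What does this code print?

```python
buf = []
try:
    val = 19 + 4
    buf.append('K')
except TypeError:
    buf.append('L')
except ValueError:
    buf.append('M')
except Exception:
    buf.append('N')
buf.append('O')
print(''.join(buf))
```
KO

No exception, try block completes normally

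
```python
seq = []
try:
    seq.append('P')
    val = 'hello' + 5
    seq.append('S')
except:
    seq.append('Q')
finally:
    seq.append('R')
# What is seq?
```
['P', 'Q', 'R']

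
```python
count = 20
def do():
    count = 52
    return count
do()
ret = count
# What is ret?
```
20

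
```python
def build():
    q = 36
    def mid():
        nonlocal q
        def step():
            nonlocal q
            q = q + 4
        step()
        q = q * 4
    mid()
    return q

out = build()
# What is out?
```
160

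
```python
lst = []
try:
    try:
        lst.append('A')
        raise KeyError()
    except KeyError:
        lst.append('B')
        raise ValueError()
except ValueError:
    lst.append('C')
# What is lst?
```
['A', 'B', 'C']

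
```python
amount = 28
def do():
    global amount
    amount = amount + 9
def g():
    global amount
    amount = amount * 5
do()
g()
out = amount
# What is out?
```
185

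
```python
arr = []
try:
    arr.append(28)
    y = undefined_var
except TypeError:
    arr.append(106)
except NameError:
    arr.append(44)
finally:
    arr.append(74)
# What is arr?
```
[28, 44, 74]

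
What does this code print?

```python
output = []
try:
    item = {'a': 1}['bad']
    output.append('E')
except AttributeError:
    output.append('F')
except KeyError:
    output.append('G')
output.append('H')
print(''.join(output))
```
GH

KeyError is caught by its specific handler, not AttributeError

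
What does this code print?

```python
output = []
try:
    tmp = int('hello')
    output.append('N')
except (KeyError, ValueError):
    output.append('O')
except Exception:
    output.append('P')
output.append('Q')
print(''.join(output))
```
OQ

ValueError matches tuple containing it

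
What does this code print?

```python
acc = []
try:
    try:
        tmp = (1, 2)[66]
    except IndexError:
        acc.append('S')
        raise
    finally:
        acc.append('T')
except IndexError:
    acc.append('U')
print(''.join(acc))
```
STU

finally runs before re-raised exception propagates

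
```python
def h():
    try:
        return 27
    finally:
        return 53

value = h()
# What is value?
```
53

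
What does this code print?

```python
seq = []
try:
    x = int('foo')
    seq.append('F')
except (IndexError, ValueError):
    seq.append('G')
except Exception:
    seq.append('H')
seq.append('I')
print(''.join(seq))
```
GI

ValueError matches tuple containing it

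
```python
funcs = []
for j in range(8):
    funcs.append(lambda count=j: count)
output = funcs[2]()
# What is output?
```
2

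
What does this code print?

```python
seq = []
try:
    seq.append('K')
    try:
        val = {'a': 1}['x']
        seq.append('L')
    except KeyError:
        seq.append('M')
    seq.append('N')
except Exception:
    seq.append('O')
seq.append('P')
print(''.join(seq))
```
KMNP

Inner exception caught by inner handler, outer continues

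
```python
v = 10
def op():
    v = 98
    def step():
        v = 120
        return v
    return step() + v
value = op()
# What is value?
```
218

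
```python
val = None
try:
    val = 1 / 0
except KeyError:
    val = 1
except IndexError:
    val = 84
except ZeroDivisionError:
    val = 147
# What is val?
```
147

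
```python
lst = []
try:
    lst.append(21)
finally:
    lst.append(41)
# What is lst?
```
[21, 41]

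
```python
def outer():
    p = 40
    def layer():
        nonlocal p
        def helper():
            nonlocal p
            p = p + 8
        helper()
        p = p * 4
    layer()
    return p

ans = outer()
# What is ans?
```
192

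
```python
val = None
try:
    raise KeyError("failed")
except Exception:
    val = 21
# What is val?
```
21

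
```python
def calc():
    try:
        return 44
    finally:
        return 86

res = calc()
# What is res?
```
86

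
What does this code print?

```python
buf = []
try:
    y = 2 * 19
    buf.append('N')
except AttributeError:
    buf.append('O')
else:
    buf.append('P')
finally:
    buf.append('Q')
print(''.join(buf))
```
NPQ

else runs before finally when no exception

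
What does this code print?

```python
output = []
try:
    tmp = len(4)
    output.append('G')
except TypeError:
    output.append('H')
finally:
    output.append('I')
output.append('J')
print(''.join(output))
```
HIJ

finally always runs, even after exception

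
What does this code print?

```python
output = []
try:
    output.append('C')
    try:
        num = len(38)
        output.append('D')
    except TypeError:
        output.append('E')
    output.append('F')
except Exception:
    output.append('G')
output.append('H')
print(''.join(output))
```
CEFH

Inner exception caught by inner handler, outer continues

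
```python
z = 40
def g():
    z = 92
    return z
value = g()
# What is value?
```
92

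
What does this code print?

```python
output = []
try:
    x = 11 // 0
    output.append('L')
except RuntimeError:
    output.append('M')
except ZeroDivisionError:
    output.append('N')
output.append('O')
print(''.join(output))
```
NO

ZeroDivisionError is caught by its specific handler, not RuntimeError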